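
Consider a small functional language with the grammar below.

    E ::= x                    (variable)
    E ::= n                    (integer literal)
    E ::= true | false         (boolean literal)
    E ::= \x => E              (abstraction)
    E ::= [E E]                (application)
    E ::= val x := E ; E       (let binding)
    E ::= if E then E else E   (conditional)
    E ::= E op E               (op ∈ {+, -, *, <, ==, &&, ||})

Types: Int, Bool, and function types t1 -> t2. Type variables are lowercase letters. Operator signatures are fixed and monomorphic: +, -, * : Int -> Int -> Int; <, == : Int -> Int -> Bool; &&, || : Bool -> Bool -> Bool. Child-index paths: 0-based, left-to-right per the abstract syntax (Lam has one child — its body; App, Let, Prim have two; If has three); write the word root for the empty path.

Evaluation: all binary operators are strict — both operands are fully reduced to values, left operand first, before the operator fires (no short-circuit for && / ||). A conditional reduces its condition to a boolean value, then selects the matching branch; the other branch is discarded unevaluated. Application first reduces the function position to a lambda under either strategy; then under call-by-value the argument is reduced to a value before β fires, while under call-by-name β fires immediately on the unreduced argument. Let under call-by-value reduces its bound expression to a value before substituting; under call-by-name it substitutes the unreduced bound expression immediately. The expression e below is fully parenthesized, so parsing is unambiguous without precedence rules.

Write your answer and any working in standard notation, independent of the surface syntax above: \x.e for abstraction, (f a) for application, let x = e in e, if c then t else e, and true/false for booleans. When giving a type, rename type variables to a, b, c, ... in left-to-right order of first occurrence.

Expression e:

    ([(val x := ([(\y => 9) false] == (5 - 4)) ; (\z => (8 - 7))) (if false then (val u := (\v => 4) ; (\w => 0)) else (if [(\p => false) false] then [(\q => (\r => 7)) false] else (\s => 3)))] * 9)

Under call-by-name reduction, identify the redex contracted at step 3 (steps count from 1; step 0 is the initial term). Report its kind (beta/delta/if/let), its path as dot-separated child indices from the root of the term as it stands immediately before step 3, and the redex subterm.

Trace:
step 0: (((let x = (((\y.9) false) == (5 - 4)) in (\z.(8 - 7))) (if false then (let u = (\v.4) in (\w.0)) else (if ((\p.false) false) then ((\q.(\r.7)) false) else (\s.3)))) * 9)
step 1: [let@0.0] (((\z.(8 - 7)) (if false then (let u = (\v.4) in (\w.0)) else (if ((\p.false) false) then ((\q.(\r.7)) false) else (\s.3)))) * 9)
step 2: [beta@0] ((8 - 7) * 9)
step 3: [delta@0] (1 * 9)

Answer: delta at 0 : (8 - 7)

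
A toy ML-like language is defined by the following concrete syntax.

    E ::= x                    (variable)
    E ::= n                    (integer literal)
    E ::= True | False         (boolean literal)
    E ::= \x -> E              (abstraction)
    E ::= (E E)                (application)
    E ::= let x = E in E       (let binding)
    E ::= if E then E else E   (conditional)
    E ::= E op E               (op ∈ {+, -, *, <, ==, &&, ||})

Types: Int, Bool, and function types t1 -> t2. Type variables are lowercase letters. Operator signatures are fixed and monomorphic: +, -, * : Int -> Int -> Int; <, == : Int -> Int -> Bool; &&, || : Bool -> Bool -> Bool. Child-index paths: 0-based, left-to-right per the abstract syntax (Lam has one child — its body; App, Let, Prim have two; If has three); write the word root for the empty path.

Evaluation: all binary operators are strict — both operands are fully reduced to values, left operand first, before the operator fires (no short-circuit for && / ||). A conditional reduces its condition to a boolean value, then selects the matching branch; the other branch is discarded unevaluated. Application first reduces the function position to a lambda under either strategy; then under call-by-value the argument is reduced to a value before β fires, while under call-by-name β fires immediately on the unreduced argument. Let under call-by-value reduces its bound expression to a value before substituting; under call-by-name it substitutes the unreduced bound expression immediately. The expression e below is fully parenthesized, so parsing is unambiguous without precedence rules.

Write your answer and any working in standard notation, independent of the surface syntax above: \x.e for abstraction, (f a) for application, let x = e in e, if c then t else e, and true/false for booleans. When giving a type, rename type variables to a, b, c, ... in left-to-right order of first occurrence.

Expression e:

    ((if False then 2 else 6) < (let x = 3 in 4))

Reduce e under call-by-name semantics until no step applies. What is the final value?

Answer: false

Working:
step 0: ((if false then 2 else 6) < (let x = 3 in 4))
step 1: [if@0] (6 < (let x = 3 in 4))
step 2: [let@1] (6 < 4)
step 3: [delta@root] false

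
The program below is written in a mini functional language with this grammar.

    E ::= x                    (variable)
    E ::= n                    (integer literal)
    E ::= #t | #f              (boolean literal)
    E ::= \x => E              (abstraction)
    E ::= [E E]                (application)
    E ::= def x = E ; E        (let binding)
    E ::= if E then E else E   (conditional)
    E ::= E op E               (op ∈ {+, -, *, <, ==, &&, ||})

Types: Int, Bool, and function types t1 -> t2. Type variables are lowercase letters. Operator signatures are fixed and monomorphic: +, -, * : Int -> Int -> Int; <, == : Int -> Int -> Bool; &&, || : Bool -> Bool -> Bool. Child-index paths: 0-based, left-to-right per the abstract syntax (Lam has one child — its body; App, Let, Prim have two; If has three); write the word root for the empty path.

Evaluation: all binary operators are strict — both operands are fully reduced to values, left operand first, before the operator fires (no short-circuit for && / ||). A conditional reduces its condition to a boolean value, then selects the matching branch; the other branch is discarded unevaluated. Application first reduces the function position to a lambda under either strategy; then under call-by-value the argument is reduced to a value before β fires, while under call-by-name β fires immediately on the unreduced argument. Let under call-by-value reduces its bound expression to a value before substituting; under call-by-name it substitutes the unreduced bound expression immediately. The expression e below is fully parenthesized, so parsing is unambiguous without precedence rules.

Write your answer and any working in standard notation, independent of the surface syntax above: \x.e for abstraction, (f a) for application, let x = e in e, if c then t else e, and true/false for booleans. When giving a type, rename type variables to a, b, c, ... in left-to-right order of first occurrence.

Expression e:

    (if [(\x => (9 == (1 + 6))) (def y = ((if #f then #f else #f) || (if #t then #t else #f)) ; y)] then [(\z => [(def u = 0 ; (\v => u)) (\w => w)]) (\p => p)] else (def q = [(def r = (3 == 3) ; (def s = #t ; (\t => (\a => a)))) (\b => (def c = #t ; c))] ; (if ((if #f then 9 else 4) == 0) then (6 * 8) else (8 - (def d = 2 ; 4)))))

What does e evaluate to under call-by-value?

Trace:
step 0: (if ((\x.(9 == (1 + 6))) (let y = ((if false then false else false) || (if true then true else false)) in y)) then ((\z.((let u = 0 in (\v.u)) (\w.w))) (\p.p)) else (let q = ((let r = (3 == 3) in (let s = true in (\t.(\a.a)))) (\b.(let c = true in c))) in (if ((if false then 9 else 4) == 0) then (6 * 8) else (8 - (let d = 2 in 4)))))
step 1: [if@0.1.0.0] (if ((\x.(9 == (1 + 6))) (let y = (false || (if true then true else false)) in y)) then ((\z.((let u = 0 in (\v.u)) (\w.w))) (\p.p)) else (let q = ((let r = (3 == 3) in (let s = true in (\t.(\a.a)))) (\b.(let c = true in c))) in (if ((if false then 9 else 4) == 0) then (6 * 8) else (8 - (let d = 2 in 4)))))
step 2: [if@0.1.0.1] (if ((\x.(9 == (1 + 6))) (let y = (false || true) in y)) then ((\z.((let u = 0 in (\v.u)) (\w.w))) (\p.p)) else (let q = ((let r = (3 == 3) in (let s = true in (\t.(\a.a)))) (\b.(let c = true in c))) in (if ((if false then 9 else 4) == 0) then (6 * 8) else (8 - (let d = 2 in 4)))))
step 3: [delta@0.1.0] (if ((\x.(9 == (1 + 6))) (let y = true in y)) then ((\z.((let u = 0 in (\v.u)) (\w.w))) (\p.p)) else (let q = ((let r = (3 == 3) in (let s = true in (\t.(\a.a)))) (\b.(let c = true in c))) in (if ((if false then 9 else 4) == 0) then (6 * 8) else (8 - (let d = 2 in 4)))))
step 4: [let@0.1] (if ((\x.(9 == (1 + 6))) true) then ((\z.((let u = 0 in (\v.u)) (\w.w))) (\p.p)) else (let q = ((let r = (3 == 3) in (let s = true in (\t.(\a.a)))) (\b.(let c = true in c))) in (if ((if false then 9 else 4) == 0) then (6 * 8) else (8 - (let d = 2 in 4)))))
step 5: [beta@0] (if (9 == (1 + 6)) then ((\z.((let u = 0 in (\v.u)) (\w.w))) (\p.p)) else (let q = ((let r = (3 == 3) in (let s = true in (\t.(\a.a)))) (\b.(let c = true in c))) in (if ((if false then 9 else 4) == 0) then (6 * 8) else (8 - (let d = 2 in 4)))))
step 6: [delta@0.1] (if (9 == 7) then ((\z.((let u = 0 in (\v.u)) (\w.w))) (\p.p)) else (let q = ((let r = (3 == 3) in (let s = true in (\t.(\a.a)))) (\b.(let c = true in c))) in (if ((if false then 9 else 4) == 0) then (6 * 8) else (8 - (let d = 2 in 4)))))
step 7: [delta@0] (if false then ((\z.((let u = 0 in (\v.u)) (\w.w))) (\p.p)) else (let q = ((let r = (3 == 3) in (let s = true in (\t.(\a.a)))) (\b.(let c = true in c))) in (if ((if false then 9 else 4) == 0) then (6 * 8) else (8 - (let d = 2 in 4)))))
step 8: [if@root] (let q = ((let r = (3 == 3) in (let s = true in (\t.(\a.a)))) (\b.(let c = true in c))) in (if ((if false then 9 else 4) == 0) then (6 * 8) else (8 - (let d = 2 in 4))))
step 9: [delta@0.0.0] (let q = ((let r = true in (let s = true in (\t.(\a.a)))) (\b.(let c = true in c))) in (if ((if false then 9 else 4) == 0) then (6 * 8) else (8 - (let d = 2 in 4))))
step 10: [let@0.0] (let q = ((let s = true in (\t.(\a.a))) (\b.(let c = true in c))) in (if ((if false then 9 else 4) == 0) then (6 * 8) else (8 - (let d = 2 in 4))))
step 11: [let@0.0] (let q = ((\t.(\a.a)) (\b.(let c = true in c))) in (if ((if false then 9 else 4) == 0) then (6 * 8) else (8 - (let d = 2 in 4))))
step 12: [beta@0] (let q = (\a.a) in (if ((if false then 9 else 4) == 0) then (6 * 8) else (8 - (let d = 2 in 4))))
step 13: [let@root] (if ((if false then 9 else 4) == 0) then (6 * 8) else (8 - (let d = 2 in 4)))
step 14: [if@0.0] (if (4 == 0) then (6 * 8) else (8 - (let d = 2 in 4)))
step 15: [delta@0] (if false then (6 * 8) else (8 - (let d = 2 in 4)))
step 16: [if@root] (8 - (let d = 2 in 4))
step 17: [let@1] (8 - 4)
step 18: [delta@root] 4

Answer: 4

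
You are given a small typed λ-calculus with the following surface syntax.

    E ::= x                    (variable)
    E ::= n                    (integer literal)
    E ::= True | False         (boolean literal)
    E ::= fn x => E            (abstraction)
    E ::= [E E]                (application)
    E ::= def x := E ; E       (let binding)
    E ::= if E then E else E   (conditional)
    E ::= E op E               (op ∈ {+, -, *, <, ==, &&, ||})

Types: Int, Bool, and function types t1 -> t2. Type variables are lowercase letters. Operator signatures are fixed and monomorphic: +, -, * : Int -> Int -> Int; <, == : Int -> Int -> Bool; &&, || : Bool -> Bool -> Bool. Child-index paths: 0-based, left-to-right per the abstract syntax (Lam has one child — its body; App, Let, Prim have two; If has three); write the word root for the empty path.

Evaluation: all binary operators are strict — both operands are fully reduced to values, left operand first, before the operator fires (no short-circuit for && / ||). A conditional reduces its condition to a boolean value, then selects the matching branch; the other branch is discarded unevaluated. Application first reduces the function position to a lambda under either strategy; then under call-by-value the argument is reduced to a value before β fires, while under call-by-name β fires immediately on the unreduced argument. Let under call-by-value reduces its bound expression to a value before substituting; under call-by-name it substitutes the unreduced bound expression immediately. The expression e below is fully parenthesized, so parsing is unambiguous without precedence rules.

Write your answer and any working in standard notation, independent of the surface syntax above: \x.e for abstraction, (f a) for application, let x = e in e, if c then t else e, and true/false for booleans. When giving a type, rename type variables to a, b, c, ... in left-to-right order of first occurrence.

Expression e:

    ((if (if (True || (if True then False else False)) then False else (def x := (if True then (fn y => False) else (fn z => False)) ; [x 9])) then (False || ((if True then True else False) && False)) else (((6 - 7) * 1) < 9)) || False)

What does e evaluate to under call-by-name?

Trace:
step 0: ((if (if (true || (if true then false else false)) then false else (let x = (if true then (\y.false) else (\z.false)) in (x 9))) then (false || ((if true then true else false) && false)) else (((6 - 7) * 1) < 9)) || false)
step 1: [if@0.0.0.1] ((if (if (true || false) then false else (let x = (if true then (\y.false) else (\z.false)) in (x 9))) then (false || ((if true then true else false) && false)) else (((6 - 7) * 1) < 9)) || false)
step 2: [delta@0.0.0] ((if (if true then false else (let x = (if true then (\y.false) else (\z.false)) in (x 9))) then (false || ((if true then true else false) && false)) else (((6 - 7) * 1) < 9)) || false)
step 3: [if@0.0] ((if false then (false || ((if true then true else false) && false)) else (((6 - 7) * 1) < 9)) || false)
step 4: [if@0] ((((6 - 7) * 1) < 9) || false)
step 5: [delta@0.0.0] (((-1 * 1) < 9) || false)
step 6: [delta@0.0] ((-1 < 9) || false)
step 7: [delta@0] (true || false)
step 8: [delta@root] true

Answer: true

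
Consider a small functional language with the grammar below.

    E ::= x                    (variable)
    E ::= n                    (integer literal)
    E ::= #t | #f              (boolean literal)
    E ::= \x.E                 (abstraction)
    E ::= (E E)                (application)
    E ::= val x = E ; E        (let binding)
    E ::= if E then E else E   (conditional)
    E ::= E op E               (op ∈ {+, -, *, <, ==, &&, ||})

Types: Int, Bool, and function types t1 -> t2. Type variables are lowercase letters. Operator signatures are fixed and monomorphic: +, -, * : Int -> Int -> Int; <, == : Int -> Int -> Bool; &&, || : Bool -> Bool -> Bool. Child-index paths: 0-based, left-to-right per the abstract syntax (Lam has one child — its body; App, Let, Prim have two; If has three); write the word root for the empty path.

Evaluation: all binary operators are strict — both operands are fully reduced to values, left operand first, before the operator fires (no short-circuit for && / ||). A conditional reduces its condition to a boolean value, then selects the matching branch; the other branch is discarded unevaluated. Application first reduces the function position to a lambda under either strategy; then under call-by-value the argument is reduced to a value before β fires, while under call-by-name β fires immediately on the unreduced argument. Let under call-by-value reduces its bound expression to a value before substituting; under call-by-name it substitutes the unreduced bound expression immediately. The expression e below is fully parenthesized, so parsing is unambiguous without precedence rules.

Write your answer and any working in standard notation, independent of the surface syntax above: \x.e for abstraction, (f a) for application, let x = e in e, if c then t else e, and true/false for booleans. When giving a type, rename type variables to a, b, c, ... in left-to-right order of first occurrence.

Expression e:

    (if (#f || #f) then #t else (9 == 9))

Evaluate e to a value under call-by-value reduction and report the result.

Trace:
step 0: (if (false || false) then true else (9 == 9))
step 1: [delta@0] (if false then true else (9 == 9))
step 2: [if@root] (9 == 9)
step 3: [delta@root] true

Answer: true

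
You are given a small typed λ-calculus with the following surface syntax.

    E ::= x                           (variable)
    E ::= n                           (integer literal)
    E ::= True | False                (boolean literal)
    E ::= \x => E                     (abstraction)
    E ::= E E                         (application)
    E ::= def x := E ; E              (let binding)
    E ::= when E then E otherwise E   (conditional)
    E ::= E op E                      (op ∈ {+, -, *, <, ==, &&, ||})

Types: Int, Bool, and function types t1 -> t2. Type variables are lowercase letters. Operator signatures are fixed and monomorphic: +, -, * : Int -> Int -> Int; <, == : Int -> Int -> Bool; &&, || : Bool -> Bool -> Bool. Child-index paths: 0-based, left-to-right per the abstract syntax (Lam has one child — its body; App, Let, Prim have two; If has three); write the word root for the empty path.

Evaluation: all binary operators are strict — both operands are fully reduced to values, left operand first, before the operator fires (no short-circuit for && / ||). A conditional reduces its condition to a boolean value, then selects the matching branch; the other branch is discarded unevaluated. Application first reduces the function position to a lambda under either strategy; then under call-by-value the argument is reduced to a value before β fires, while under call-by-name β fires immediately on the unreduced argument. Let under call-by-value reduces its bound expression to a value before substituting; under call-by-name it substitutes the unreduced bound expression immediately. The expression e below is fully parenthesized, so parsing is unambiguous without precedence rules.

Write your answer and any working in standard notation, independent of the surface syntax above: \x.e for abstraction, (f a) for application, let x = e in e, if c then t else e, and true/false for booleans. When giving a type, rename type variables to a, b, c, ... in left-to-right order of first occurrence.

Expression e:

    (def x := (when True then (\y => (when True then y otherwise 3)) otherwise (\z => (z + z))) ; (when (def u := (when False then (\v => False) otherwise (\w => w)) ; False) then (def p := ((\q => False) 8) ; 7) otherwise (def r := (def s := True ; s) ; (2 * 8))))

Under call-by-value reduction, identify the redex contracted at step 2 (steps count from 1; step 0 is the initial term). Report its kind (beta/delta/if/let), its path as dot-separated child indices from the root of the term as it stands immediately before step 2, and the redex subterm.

Answer: let at root : (let x = (\y.(if true then y else 3)) in (if (let u = (if false then (\v.false) else (\w.w)) in false) then (let p = ((\q.false) 8) in 7) else (let r = (let s = true in s) in (2 * 8))))

Derivation:
step 0: (let x = (if true then (\y.(if true then y else 3)) else (\z.(z + z))) in (if (let u = (if false then (\v.false) else (\w.w)) in false) then (let p = ((\q.false) 8) in 7) else (let r = (let s = true in s) in (2 * 8))))
step 1: [if@0] (let x = (\y.(if true then y else 3)) in (if (let u = (if false then (\v.false) else (\w.w)) in false) then (let p = ((\q.false) 8) in 7) else (let r = (let s = true in s) in (2 * 8))))
step 2: [let@root] (if (let u = (if false then (\v.false) else (\w.w)) in false) then (let p = ((\q.false) 8) in 7) else (let r = (let s = true in s) in (2 * 8)))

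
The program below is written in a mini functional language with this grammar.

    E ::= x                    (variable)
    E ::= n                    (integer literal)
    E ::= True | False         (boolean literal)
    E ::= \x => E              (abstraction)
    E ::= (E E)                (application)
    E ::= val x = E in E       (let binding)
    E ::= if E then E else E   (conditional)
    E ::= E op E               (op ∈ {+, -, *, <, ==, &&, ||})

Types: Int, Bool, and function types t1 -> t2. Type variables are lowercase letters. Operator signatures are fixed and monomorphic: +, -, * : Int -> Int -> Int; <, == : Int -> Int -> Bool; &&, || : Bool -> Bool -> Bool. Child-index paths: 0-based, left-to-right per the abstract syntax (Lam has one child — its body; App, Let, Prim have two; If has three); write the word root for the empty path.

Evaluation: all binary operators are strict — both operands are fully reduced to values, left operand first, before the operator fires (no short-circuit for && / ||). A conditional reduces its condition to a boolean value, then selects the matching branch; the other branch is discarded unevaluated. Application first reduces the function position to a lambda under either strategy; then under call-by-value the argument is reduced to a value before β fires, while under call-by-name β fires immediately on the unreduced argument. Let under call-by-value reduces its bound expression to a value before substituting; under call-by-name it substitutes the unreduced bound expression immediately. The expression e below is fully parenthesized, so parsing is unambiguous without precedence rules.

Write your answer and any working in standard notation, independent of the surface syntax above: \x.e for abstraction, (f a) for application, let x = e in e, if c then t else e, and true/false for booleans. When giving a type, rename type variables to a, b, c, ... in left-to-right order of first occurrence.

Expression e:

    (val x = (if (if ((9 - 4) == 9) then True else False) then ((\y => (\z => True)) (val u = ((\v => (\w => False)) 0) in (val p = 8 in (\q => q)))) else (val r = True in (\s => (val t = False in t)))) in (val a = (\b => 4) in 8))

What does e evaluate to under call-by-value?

Trace:
step 0: (let x = (if (if ((9 - 4) == 9) then true else false) then ((\y.(\z.true)) (let u = ((\v.(\w.false)) 0) in (let p = 8 in (\q.q)))) else (let r = true in (\s.(let t = false in t)))) in (let a = (\b.4) in 8))
step 1: [delta@0.0.0.0] (let x = (if (if (5 == 9) then true else false) then ((\y.(\z.true)) (let u = ((\v.(\w.false)) 0) in (let p = 8 in (\q.q)))) else (let r = true in (\s.(let t = false in t)))) in (let a = (\b.4) in 8))
step 2: [delta@0.0.0] (let x = (if (if false then true else false) then ((\y.(\z.true)) (let u = ((\v.(\w.false)) 0) in (let p = 8 in (\q.q)))) else (let r = true in (\s.(let t = false in t)))) in (let a = (\b.4) in 8))
step 3: [if@0.0] (let x = (if false then ((\y.(\z.true)) (let u = ((\v.(\w.false)) 0) in (let p = 8 in (\q.q)))) else (let r = true in (\s.(let t = false in t)))) in (let a = (\b.4) in 8))
step 4: [if@0] (let x = (let r = true in (\s.(let t = false in t))) in (let a = (\b.4) in 8))
step 5: [let@0] (let x = (\s.(let t = false in t)) in (let a = (\b.4) in 8))
step 6: [let@root] (let a = (\b.4) in 8)
step 7: [let@root] 8

Answer: 8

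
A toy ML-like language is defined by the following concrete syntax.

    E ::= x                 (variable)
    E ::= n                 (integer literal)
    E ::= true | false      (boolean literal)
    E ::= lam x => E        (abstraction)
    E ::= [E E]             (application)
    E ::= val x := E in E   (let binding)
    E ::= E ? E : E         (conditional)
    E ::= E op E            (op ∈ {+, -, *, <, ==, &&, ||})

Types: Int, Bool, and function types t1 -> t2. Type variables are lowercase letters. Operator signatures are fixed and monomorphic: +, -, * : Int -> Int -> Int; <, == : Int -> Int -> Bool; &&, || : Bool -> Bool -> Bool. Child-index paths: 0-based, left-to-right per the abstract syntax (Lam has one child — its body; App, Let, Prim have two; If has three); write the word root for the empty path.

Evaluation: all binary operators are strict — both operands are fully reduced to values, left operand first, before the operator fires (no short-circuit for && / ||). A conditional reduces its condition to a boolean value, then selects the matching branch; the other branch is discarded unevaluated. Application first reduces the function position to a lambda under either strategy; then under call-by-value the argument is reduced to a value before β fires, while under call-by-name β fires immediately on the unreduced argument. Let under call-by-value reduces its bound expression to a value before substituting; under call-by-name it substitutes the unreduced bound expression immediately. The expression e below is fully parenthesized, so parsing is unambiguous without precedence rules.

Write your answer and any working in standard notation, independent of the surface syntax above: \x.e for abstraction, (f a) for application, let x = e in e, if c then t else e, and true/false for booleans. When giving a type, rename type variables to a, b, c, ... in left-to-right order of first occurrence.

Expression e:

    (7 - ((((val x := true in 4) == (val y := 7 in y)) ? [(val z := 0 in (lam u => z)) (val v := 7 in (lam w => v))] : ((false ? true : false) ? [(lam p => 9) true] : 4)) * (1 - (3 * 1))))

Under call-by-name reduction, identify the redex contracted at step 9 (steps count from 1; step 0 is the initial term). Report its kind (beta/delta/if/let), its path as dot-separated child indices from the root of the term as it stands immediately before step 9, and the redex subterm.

Trace:
step 0: (7 - ((if ((let x = true in 4) == (let y = 7 in y)) then ((let z = 0 in (\u.z)) (let v = 7 in (\w.v))) else (if (if false then true else false) then ((\p.9) true) else 4)) * (1 - (3 * 1))))
step 1: [let@1.0.0.0] (7 - ((if (4 == (let y = 7 in y)) then ((let z = 0 in (\u.z)) (let v = 7 in (\w.v))) else (if (if false then true else false) then ((\p.9) true) else 4)) * (1 - (3 * 1))))
step 2: [let@1.0.0.1] (7 - ((if (4 == 7) then ((let z = 0 in (\u.z)) (let v = 7 in (\w.v))) else (if (if false then true else false) then ((\p.9) true) else 4)) * (1 - (3 * 1))))
step 3: [delta@1.0.0] (7 - ((if false then ((let z = 0 in (\u.z)) (let v = 7 in (\w.v))) else (if (if false then true else false) then ((\p.9) true) else 4)) * (1 - (3 * 1))))
step 4: [if@1.0] (7 - ((if (if false then true else false) then ((\p.9) true) else 4) * (1 - (3 * 1))))
step 5: [if@1.0.0] (7 - ((if false then ((\p.9) true) else 4) * (1 - (3 * 1))))
step 6: [if@1.0] (7 - (4 * (1 - (3 * 1))))
step 7: [delta@1.1.1] (7 - (4 * (1 - 3)))
step 8: [delta@1.1] (7 - (4 * -2))
step 9: [delta@1] (7 - -8)

Answer: delta at 1 : (4 * -2)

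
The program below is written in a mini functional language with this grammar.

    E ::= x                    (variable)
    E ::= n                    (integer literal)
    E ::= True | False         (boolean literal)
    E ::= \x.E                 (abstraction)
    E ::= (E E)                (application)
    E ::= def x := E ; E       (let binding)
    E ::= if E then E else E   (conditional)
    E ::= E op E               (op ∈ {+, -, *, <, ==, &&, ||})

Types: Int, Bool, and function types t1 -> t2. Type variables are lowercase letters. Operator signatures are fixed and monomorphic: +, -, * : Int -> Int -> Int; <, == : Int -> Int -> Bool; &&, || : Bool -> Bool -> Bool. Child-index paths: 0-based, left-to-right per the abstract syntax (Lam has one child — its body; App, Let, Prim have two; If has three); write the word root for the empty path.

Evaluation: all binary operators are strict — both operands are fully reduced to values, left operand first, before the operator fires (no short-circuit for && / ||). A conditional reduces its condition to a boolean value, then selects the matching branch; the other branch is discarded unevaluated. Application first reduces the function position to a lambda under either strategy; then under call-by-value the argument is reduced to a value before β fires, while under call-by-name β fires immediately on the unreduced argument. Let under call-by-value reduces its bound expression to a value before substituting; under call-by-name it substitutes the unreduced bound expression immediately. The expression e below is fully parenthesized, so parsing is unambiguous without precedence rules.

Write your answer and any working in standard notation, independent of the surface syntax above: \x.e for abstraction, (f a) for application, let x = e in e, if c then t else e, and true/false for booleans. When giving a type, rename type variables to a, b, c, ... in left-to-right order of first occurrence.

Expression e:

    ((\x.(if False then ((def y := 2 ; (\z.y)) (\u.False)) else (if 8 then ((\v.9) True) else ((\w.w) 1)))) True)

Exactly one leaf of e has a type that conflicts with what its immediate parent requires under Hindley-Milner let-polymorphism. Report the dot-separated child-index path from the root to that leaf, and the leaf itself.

Trace:
  unify Bool ~ Bool
let y : Int
y : Int
\z._ : b -> Int
\u._ : c -> Bool
  unify b -> Int ~ (c -> Bool) -> d
  unify b ~ c -> Bool
  unify Int ~ d
_ _ : Int
  unify Int ~ Bool
  FAIL: mismatch Int ~ Bool

Answer: 0.0.2.0 : 8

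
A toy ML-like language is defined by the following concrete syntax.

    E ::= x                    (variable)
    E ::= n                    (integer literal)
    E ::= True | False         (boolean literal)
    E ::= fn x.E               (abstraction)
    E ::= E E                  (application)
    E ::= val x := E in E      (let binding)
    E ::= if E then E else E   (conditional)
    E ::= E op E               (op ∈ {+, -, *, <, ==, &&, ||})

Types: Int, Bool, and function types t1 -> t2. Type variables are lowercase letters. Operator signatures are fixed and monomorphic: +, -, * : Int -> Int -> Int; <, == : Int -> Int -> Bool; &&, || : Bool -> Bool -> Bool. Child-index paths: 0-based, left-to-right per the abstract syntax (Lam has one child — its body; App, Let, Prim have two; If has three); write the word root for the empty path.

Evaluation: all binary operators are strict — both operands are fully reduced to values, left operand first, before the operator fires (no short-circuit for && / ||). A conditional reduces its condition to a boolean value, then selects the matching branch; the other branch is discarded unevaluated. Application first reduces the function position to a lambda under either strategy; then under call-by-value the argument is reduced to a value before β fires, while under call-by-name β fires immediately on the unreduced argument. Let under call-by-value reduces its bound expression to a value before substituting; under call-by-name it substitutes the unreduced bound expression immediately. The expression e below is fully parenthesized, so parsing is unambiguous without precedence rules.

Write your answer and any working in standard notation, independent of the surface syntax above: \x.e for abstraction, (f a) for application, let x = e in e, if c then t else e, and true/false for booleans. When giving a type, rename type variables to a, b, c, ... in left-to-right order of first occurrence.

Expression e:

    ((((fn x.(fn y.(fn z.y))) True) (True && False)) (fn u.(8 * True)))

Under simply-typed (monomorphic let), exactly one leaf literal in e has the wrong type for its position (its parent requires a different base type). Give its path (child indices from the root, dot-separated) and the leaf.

Trace:
y : b
\z._ : c -> b
\y._ : b -> c -> b
\x._ : a -> b -> c -> b
  unify a -> b -> c -> b ~ Bool -> d
  unify a ~ Bool
  unify b -> c -> b ~ d
_ _ : b -> c -> b
  unify Bool ~ Bool
  unify Bool ~ Bool
  unify b -> c -> b ~ Bool -> e
  unify b ~ Bool
  unify c -> Bool ~ e
_ _ : c -> Bool
  unify Int ~ Int
  unify Bool ~ Int
  FAIL: mismatch Bool ~ Int

Answer: 1.0.1 : true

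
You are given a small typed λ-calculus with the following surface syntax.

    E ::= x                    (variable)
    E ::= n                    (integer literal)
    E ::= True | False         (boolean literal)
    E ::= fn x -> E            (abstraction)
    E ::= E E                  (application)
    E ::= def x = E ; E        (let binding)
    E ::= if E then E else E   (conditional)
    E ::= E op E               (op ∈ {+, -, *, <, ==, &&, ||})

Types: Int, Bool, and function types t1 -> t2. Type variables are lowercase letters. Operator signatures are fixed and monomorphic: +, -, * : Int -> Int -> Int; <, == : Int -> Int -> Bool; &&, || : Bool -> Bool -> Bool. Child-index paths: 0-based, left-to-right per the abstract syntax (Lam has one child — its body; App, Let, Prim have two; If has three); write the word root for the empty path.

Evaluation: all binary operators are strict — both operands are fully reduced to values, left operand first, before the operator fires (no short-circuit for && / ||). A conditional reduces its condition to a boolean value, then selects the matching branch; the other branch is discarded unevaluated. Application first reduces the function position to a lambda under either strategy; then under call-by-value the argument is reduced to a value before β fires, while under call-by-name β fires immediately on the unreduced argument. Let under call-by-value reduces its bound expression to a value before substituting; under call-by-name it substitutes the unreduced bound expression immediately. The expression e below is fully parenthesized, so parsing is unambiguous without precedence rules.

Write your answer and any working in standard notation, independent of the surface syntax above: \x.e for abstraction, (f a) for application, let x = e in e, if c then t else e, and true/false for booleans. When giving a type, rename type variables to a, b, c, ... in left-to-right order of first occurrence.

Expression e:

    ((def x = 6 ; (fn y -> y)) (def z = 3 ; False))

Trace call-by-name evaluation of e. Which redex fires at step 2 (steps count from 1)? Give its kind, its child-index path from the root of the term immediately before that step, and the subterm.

Trace:
step 0: ((let x = 6 in (\y.y)) (let z = 3 in false))
step 1: [let@0] ((\y.y) (let z = 3 in false))
step 2: [beta@root] (let z = 3 in false)

Answer: beta at root : ((\y.y) (let z = 3 in false))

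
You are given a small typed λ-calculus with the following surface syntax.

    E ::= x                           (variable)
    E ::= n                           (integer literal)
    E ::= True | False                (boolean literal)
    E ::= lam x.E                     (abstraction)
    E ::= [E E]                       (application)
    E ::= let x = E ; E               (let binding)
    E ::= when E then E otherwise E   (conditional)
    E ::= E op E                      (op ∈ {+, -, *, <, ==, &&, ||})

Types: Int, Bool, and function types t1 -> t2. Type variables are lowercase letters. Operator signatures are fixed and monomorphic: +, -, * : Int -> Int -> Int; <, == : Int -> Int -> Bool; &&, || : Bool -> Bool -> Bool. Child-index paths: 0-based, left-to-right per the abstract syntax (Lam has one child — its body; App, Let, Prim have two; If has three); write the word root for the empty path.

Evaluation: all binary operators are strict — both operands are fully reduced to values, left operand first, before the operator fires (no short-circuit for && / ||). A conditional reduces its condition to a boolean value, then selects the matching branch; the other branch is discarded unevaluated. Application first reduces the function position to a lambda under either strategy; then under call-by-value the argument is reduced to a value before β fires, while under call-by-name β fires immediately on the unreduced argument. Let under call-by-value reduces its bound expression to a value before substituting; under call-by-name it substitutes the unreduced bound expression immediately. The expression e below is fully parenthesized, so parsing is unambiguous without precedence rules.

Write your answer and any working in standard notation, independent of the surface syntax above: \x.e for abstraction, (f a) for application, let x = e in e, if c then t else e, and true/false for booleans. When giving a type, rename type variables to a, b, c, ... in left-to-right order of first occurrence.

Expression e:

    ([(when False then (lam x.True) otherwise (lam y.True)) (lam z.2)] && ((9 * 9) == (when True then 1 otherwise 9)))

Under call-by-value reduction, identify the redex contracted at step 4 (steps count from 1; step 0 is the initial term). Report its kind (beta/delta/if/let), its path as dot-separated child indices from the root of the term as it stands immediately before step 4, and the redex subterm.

Answer: if at 1.1 : (if true then 1 else 9)

Trace:
step 0: (((if false then (\x.true) else (\y.true)) (\z.2)) && ((9 * 9) == (if true then 1 else 9)))
step 1: [if@0.0] (((\y.true) (\z.2)) && ((9 * 9) == (if true then 1 else 9)))
step 2: [beta@0] (true && ((9 * 9) == (if true then 1 else 9)))
step 3: [delta@1.0] (true && (81 == (if true then 1 else 9)))
step 4: [if@1.1] (true && (81 == 1))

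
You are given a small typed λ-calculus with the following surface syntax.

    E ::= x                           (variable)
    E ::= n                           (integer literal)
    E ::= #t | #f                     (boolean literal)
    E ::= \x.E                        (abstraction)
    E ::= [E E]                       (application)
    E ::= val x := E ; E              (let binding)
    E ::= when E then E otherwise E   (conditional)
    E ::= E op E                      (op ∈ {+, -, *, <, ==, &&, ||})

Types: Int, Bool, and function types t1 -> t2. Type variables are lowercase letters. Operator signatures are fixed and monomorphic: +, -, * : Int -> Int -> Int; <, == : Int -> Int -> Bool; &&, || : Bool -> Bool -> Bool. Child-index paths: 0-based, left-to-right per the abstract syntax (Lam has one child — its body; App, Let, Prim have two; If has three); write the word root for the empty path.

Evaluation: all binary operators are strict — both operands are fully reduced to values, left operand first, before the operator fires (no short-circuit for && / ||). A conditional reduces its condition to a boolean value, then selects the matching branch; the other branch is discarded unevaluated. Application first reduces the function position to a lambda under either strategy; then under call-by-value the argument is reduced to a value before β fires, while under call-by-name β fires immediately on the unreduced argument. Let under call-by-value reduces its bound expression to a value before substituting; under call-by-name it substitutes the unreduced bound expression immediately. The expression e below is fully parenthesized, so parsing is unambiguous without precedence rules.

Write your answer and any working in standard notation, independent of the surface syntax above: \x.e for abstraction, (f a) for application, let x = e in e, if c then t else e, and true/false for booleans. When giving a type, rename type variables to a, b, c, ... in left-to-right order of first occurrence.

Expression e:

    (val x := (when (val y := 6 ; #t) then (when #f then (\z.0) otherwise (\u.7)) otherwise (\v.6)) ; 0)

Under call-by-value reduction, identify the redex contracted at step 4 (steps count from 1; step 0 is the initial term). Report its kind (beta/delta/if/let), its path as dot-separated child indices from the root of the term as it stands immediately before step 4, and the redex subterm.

Working:
step 0: (let x = (if (let y = 6 in true) then (if false then (\z.0) else (\u.7)) else (\v.6)) in 0)
step 1: [let@0.0] (let x = (if true then (if false then (\z.0) else (\u.7)) else (\v.6)) in 0)
step 2: [if@0] (let x = (if false then (\z.0) else (\u.7)) in 0)
step 3: [if@0] (let x = (\u.7) in 0)
step 4: [let@root] 0

Answer: let at root : (let x = (\u.7) in 0)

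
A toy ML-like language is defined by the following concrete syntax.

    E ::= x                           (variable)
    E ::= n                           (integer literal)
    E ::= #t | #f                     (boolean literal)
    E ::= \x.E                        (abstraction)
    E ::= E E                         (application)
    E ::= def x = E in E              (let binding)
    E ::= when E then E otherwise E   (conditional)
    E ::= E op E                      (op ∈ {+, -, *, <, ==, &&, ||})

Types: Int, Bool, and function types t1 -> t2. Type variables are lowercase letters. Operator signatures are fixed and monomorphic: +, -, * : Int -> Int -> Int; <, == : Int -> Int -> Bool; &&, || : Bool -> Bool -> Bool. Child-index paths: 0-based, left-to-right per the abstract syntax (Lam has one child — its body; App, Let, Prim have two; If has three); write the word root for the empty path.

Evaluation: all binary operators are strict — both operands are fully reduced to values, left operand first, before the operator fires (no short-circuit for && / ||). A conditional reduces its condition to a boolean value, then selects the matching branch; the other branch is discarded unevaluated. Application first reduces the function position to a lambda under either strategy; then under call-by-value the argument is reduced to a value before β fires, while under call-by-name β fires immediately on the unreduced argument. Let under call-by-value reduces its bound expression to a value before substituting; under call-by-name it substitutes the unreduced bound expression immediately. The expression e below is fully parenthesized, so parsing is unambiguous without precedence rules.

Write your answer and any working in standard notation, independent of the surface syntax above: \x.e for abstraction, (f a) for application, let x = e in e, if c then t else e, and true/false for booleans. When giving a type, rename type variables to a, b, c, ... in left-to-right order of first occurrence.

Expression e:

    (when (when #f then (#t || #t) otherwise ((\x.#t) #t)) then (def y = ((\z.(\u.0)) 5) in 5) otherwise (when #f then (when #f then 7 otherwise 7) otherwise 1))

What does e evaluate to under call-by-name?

Answer: 5

Derivation:
step 0: (if (if false then (true || true) else ((\x.true) true)) then (let y = ((\z.(\u.0)) 5) in 5) else (if false then (if false then 7 else 7) else 1))
step 1: [if@0] (if ((\x.true) true) then (let y = ((\z.(\u.0)) 5) in 5) else (if false then (if false then 7 else 7) else 1))
step 2: [beta@0] (if true then (let y = ((\z.(\u.0)) 5) in 5) else (if false then (if false then 7 else 7) else 1))
step 3: [if@root] (let y = ((\z.(\u.0)) 5) in 5)
step 4: [let@root] 5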